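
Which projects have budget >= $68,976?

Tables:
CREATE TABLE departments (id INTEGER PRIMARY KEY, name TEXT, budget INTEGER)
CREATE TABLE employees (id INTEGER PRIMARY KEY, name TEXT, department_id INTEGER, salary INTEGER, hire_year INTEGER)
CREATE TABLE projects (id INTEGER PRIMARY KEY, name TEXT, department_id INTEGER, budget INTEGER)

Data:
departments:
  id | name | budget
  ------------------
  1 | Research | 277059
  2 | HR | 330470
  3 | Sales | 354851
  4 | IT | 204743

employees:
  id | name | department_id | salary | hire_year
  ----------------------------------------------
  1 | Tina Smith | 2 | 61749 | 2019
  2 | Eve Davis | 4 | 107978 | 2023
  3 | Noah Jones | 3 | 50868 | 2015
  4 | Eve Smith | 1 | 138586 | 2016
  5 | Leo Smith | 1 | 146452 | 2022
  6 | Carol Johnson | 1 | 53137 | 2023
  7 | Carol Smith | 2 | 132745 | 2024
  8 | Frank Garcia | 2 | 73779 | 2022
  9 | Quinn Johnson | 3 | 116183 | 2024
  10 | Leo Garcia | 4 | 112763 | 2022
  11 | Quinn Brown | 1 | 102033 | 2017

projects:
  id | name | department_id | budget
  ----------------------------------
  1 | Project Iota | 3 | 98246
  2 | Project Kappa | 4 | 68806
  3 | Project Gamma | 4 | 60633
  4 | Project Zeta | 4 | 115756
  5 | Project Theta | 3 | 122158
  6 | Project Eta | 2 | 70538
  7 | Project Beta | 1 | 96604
SELECT name, budget FROM projects WHERE budget >= 68976

Execution result:
name | budget
Project Iota | 98246
Project Zeta | 115756
Project Theta | 122158
Project Eta | 70538
Project Beta | 96604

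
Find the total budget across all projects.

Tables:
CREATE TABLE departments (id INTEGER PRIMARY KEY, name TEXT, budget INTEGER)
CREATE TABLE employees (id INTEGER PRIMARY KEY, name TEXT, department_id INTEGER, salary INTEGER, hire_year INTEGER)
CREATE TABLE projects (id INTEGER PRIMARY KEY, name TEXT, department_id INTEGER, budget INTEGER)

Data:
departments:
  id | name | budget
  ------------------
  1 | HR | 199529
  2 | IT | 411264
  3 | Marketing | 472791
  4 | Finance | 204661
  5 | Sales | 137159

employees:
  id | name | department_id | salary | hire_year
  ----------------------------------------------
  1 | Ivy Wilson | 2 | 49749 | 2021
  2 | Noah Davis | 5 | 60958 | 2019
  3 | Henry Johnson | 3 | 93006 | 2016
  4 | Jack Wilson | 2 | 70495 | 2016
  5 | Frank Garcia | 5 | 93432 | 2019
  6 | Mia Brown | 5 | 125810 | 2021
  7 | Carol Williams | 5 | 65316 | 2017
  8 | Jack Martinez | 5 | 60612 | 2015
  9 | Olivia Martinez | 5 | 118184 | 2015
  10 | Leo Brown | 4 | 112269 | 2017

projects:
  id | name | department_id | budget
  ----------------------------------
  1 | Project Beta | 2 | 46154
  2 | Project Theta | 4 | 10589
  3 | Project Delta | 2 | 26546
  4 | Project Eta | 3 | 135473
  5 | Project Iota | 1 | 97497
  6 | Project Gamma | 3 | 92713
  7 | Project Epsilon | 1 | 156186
SELECT SUM(budget) FROM projects

Execution result:
565158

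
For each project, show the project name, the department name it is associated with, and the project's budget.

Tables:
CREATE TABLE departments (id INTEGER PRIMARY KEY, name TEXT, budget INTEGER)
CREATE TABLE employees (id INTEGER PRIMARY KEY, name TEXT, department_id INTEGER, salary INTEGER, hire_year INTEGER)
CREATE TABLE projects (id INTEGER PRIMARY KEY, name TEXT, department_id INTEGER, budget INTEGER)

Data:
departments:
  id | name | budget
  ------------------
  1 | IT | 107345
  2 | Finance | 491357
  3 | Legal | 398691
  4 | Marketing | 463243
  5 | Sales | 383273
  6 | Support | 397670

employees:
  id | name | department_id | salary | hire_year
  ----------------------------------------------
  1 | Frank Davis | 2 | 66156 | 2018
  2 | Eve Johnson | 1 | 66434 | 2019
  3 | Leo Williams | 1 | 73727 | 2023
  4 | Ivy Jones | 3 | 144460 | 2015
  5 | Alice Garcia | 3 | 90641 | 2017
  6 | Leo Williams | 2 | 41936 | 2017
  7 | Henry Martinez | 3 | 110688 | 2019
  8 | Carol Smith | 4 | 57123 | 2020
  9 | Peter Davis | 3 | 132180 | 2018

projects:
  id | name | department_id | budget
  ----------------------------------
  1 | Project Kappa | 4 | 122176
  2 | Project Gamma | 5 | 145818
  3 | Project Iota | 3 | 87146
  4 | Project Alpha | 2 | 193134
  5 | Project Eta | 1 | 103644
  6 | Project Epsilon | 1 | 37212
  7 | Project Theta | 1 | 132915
SELECT c.name, p.name AS department, c.budget FROM projects c JOIN departments p ON c.department_id = p.id

Execution result:
name | department | budget
Project Kappa | Marketing | 122176
Project Gamma | Sales | 145818
Project Iota | Legal | 87146
Project Alpha | Finance | 193134
Project Eta | IT | 103644
Project Epsilon | IT | 37212
Project Theta | IT | 132915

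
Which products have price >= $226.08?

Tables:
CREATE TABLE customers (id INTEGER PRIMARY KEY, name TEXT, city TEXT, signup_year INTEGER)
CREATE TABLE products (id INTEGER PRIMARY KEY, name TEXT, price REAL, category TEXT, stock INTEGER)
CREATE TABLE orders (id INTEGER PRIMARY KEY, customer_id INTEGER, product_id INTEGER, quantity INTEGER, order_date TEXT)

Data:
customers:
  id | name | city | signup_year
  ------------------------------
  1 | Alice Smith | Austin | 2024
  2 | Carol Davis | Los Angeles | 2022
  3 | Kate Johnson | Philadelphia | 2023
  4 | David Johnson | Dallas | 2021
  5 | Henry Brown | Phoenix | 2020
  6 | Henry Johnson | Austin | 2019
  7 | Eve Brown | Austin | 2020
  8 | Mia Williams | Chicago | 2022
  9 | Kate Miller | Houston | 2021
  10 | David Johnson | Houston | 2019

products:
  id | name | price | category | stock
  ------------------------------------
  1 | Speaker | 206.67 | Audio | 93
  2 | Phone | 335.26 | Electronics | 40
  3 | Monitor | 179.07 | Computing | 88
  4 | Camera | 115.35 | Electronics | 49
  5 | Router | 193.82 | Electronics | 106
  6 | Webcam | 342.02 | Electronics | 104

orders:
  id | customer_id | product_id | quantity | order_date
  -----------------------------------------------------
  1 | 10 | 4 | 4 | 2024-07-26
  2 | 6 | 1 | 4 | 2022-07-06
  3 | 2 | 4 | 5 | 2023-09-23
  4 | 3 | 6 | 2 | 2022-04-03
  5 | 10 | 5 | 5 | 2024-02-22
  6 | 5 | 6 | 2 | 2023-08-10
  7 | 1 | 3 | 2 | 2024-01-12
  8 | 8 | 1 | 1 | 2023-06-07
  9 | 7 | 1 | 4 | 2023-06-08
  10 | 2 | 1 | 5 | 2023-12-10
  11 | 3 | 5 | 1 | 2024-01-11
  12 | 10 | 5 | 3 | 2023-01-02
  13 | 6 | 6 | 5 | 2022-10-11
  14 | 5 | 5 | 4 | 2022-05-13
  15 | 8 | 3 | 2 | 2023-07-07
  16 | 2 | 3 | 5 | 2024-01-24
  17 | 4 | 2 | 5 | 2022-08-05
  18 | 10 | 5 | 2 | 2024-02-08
SELECT name, price FROM products WHERE price >= 226.08

Execution result:
name | price
Phone | 335.26
Webcam | 342.02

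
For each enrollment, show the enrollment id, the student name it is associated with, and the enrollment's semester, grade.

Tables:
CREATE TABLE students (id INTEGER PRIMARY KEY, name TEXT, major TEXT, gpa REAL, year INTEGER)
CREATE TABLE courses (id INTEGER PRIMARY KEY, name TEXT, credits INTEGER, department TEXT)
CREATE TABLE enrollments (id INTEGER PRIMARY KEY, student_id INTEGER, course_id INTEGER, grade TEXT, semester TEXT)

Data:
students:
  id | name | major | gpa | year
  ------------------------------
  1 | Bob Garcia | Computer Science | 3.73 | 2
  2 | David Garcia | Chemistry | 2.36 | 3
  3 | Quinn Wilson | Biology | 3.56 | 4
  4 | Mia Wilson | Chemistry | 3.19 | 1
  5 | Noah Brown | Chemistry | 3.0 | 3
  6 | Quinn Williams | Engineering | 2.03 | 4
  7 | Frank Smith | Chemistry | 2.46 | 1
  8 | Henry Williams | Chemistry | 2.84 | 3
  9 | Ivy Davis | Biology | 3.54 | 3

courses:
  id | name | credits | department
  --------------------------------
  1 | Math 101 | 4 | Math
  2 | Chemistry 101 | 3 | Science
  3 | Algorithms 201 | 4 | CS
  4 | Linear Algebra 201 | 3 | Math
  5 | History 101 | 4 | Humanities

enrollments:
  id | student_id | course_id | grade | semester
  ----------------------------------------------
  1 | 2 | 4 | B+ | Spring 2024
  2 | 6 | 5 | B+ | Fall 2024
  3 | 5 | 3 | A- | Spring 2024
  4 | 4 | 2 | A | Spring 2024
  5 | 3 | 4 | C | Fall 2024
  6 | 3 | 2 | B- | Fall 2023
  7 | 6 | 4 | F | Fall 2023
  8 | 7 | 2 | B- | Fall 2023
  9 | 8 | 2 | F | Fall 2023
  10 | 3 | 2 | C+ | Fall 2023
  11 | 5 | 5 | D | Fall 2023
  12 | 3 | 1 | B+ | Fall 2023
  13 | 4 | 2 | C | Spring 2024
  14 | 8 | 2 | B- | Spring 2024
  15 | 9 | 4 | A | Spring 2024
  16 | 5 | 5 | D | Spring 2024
SELECT c.id, p.name AS student, c.semester, c.grade FROM enrollments c JOIN students p ON c.student_id = p.id

Execution result:
id | student | semester | grade
1 | David Garcia | Spring 2024 | B+
2 | Quinn Williams | Fall 2024 | B+
3 | Noah Brown | Spring 2024 | A-
4 | Mia Wilson | Spring 2024 | A
5 | Quinn Wilson | Fall 2024 | C
6 | Quinn Wilson | Fall 2023 | B-
7 | Quinn Williams | Fall 2023 | F
8 | Frank Smith | Fall 2023 | B-
9 | Henry Williams | Fall 2023 | F
10 | Quinn Wilson | Fall 2023 | C+
11 | Noah Brown | Fall 2023 | D
12 | Quinn Wilson | Fall 2023 | B+
13 | Mia Wilson | Spring 2024 | C
14 | Henry Williams | Spring 2024 | B-
15 | Ivy Davis | Spring 2024 | A
16 | Noah Brown | Spring 2024 | D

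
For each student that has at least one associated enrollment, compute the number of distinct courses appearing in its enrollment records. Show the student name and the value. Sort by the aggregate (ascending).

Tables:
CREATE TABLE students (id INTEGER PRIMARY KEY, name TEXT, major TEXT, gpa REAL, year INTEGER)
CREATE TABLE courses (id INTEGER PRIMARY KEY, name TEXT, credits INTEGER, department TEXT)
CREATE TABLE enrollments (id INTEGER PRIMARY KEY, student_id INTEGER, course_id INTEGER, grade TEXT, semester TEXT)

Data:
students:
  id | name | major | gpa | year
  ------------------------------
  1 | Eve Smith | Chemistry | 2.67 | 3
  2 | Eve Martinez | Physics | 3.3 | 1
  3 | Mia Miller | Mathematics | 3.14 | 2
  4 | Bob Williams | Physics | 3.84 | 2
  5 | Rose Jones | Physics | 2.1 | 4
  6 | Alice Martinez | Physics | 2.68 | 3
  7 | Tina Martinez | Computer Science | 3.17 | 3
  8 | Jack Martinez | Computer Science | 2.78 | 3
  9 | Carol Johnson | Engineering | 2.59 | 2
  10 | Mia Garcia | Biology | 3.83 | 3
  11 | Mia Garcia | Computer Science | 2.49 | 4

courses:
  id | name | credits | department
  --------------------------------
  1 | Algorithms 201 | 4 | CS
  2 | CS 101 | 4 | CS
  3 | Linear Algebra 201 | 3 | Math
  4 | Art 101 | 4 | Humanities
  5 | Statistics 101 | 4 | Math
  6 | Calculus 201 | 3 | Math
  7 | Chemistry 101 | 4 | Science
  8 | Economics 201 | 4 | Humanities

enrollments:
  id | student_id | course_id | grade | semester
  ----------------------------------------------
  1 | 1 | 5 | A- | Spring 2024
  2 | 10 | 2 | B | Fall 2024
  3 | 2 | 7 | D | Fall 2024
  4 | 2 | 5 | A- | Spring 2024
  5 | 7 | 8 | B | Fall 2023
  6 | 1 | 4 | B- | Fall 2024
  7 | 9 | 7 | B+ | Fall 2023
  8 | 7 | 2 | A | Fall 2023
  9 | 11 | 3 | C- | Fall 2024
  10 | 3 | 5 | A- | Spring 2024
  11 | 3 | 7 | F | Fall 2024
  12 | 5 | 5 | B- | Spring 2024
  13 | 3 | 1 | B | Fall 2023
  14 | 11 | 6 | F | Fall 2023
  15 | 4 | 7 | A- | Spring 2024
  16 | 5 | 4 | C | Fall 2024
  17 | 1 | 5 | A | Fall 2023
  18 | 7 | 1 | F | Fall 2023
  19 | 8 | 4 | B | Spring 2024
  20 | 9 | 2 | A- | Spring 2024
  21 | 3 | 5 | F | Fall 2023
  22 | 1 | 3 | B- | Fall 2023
SELECT p.name, COUNT(DISTINCT c.course_id) AS distinct_course_count FROM enrollments c JOIN students p ON c.student_id = p.id GROUP BY p.id, p.name ORDER BY distinct_course_count ASC

Execution result:
name | distinct_course_count
Bob Williams | 1
Jack Martinez | 1
Mia Garcia | 1
Eve Martinez | 2
Rose Jones | 2
Carol Johnson | 2
Mia Garcia | 2
Eve Smith | 3
Mia Miller | 3
Tina Martinez | 3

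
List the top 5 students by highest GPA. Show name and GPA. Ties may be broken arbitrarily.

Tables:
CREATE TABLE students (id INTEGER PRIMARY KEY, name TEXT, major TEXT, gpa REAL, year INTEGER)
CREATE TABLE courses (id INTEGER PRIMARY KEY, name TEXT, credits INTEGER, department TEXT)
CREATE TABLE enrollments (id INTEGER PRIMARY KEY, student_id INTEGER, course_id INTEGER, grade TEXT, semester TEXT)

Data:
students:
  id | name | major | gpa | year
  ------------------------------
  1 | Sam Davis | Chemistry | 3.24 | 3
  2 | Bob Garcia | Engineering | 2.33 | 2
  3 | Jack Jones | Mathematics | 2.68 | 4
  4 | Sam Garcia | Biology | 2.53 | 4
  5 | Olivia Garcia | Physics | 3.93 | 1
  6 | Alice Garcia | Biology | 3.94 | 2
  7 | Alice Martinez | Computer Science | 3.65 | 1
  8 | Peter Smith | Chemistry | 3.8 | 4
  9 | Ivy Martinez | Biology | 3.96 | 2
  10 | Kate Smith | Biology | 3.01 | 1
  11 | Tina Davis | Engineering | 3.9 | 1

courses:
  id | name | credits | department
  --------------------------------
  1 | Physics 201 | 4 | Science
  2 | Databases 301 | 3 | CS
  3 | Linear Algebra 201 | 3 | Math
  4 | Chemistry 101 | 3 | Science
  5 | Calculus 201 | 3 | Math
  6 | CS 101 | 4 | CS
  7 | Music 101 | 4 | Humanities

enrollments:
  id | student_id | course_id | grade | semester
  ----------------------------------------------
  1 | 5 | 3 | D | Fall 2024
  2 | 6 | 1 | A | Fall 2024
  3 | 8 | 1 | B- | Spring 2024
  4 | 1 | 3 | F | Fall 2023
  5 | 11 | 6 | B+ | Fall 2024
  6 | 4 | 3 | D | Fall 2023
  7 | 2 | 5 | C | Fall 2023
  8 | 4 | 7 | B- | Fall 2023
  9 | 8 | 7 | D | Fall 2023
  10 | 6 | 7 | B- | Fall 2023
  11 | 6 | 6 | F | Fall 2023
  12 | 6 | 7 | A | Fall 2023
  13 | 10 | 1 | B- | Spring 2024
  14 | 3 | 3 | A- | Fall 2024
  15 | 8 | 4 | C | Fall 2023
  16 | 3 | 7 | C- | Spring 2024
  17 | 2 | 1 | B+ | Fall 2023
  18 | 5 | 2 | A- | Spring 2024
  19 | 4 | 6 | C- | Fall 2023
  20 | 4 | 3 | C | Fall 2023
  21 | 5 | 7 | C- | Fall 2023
SELECT name, gpa FROM students ORDER BY gpa DESC LIMIT 5

Execution result:
name | gpa
Ivy Martinez | 3.96
Alice Garcia | 3.94
Olivia Garcia | 3.93
Tina Davis | 3.90
Peter Smith | 3.80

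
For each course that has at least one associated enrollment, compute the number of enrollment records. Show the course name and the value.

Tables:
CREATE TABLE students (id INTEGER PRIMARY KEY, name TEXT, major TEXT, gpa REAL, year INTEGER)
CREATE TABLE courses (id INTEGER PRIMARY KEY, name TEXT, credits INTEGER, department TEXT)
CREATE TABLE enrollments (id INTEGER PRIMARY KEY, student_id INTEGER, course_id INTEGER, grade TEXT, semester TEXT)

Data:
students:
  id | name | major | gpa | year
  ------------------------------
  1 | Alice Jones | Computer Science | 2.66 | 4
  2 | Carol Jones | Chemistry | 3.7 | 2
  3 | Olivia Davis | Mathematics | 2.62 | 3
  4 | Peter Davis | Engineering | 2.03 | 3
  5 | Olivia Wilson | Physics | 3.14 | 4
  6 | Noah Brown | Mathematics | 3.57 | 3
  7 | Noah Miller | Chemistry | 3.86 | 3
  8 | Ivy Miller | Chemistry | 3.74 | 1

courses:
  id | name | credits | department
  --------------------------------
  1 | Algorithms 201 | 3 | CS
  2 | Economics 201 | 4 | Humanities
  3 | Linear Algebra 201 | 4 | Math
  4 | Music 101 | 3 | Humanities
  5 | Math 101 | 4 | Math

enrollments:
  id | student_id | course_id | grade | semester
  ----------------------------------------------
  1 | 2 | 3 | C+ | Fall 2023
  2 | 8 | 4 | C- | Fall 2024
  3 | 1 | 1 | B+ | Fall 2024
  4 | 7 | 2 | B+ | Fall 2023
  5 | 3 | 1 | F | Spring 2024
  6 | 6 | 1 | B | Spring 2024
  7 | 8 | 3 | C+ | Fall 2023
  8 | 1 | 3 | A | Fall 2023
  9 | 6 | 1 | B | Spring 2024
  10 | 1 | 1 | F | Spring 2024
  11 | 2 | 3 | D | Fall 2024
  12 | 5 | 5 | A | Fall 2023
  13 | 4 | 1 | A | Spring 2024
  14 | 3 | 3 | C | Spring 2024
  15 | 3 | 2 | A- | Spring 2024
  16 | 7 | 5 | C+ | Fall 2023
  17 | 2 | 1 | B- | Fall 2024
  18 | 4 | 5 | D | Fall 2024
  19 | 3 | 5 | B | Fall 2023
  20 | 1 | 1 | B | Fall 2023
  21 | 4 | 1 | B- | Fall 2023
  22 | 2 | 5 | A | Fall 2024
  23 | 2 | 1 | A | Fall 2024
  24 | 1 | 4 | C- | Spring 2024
SELECT p.name, COUNT(*) AS n FROM enrollments c JOIN courses p ON c.course_id = p.id GROUP BY p.id, p.name

Execution result:
name | n
Algorithms 201 | 10
Economics 201 | 2
Linear Algebra 201 | 5
Music 101 | 2
Math 101 | 5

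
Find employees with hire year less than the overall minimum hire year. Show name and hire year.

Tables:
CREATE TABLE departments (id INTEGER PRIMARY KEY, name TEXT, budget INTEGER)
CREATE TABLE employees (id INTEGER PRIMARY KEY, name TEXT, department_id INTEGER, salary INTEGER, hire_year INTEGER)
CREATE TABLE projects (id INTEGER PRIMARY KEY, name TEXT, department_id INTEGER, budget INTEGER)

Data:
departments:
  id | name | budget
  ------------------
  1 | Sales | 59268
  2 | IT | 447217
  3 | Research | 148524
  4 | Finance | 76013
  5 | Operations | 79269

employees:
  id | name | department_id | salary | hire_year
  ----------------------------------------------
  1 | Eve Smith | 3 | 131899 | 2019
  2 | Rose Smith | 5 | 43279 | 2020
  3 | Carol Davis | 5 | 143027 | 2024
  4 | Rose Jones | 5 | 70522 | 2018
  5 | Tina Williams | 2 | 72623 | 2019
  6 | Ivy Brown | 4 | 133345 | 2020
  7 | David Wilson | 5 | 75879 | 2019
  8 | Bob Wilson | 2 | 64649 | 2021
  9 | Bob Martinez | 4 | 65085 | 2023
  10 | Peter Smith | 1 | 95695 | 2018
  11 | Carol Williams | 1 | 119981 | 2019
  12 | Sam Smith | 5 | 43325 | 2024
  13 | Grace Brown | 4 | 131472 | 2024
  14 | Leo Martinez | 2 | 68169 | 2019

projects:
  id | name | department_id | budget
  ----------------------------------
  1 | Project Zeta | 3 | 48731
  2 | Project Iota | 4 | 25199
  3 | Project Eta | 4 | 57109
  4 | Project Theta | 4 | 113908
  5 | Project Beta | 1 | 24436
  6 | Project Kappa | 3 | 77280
SELECT name, hire_year FROM employees WHERE hire_year < (SELECT MIN(hire_year) FROM employees)

Execution result:
(no rows)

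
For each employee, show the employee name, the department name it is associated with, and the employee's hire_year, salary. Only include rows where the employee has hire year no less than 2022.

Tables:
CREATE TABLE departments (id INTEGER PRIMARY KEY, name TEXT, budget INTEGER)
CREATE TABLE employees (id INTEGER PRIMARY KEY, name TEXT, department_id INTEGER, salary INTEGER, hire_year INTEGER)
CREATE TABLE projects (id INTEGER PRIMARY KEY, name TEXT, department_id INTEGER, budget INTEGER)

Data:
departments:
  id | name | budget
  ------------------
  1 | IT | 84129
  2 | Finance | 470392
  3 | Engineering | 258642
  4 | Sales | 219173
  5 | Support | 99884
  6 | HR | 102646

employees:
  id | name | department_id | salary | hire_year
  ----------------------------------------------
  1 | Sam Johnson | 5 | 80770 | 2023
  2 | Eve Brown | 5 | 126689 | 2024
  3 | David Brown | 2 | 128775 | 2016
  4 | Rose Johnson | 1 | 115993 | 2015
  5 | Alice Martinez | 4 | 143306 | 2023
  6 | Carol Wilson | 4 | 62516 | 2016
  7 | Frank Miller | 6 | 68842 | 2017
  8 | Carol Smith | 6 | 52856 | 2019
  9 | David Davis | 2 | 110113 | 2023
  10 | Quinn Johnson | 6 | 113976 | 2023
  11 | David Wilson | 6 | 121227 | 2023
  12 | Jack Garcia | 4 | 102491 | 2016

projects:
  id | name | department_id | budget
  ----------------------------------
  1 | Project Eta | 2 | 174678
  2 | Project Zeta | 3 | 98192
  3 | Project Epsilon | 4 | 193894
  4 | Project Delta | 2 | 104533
SELECT c.name, p.name AS department, c.hire_year, c.salary FROM employees c JOIN departments p ON c.department_id = p.id WHERE c.hire_year >= 2022

Execution result:
name | department | hire_year | salary
Sam Johnson | Support | 2023 | 80770
Eve Brown | Support | 2024 | 126689
Alice Martinez | Sales | 2023 | 143306
David Davis | Finance | 2023 | 110113
Quinn Johnson | HR | 2023 | 113976
David Wilson | HR | 2023 | 121227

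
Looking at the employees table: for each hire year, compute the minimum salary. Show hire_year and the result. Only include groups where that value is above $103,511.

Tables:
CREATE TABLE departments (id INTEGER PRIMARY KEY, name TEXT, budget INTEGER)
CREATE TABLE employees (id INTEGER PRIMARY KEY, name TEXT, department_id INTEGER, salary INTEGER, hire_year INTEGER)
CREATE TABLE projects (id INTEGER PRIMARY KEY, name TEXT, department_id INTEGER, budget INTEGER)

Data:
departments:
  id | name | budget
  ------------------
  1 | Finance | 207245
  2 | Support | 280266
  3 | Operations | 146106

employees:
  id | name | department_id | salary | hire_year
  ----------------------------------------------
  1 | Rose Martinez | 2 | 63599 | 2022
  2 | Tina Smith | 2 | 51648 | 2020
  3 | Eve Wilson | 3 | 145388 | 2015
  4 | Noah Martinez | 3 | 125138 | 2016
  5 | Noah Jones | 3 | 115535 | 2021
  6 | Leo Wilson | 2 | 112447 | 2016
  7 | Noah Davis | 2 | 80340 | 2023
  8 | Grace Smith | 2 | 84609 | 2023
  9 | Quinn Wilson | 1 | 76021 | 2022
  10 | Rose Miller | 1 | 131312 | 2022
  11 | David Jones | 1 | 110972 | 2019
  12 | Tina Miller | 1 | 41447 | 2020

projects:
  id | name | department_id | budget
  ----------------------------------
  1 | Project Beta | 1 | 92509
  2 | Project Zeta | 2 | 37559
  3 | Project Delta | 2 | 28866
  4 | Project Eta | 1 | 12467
SELECT hire_year, MIN(salary) AS min_salary FROM employees GROUP BY hire_year HAVING MIN(salary) > 103511

Execution result:
hire_year | min_salary
2015 | 145388
2016 | 112447
2019 | 110972
2021 | 115535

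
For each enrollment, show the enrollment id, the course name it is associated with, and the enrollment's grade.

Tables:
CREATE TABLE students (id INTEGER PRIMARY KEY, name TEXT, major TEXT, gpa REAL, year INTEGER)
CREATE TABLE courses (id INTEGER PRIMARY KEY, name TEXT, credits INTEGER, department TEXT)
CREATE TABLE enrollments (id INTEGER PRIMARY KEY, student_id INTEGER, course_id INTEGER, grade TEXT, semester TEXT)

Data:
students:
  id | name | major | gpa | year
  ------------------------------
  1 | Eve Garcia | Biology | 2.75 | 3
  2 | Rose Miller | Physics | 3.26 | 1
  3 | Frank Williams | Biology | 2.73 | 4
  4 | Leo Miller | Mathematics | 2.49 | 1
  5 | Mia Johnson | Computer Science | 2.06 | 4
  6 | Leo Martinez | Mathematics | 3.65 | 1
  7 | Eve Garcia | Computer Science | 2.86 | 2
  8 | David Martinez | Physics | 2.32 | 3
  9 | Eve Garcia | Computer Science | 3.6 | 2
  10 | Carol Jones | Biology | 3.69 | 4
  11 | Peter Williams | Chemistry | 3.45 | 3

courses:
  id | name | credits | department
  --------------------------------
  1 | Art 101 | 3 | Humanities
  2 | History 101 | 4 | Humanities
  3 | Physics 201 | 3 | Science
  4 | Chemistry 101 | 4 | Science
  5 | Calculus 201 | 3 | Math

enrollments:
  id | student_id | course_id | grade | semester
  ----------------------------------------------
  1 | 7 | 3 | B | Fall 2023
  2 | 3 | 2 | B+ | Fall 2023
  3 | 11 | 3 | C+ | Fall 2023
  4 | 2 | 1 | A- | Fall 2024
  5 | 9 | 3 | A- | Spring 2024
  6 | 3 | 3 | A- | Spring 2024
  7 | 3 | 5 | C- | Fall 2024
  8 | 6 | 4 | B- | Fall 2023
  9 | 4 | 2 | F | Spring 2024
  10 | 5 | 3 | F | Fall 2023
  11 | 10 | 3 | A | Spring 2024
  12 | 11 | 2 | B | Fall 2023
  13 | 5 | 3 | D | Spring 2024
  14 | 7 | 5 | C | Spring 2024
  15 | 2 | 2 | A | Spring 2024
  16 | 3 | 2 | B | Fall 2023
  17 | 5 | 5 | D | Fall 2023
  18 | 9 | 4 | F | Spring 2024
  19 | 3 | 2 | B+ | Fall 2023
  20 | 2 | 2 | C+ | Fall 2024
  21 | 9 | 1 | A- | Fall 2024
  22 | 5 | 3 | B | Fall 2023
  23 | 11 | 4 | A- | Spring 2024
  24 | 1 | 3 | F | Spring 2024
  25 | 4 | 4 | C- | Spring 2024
SELECT c.id, p.name AS course, c.grade FROM enrollments c JOIN courses p ON c.course_id = p.id

Execution result:
id | course | grade
1 | Physics 201 | B
2 | History 101 | B+
3 | Physics 201 | C+
4 | Art 101 | A-
5 | Physics 201 | A-
6 | Physics 201 | A-
7 | Calculus 201 | C-
8 | Chemistry 101 | B-
9 | History 101 | F
10 | Physics 201 | F
11 | Physics 201 | A
12 | History 101 | B
13 | Physics 201 | D
14 | Calculus 201 | C
15 | History 101 | A
16 | History 101 | B
17 | Calculus 201 | D
18 | Chemistry 101 | F
19 | History 101 | B+
20 | History 101 | C+
21 | Art 101 | A-
22 | Physics 201 | B
23 | Chemistry 101 | A-
24 | Physics 201 | F
25 | Chemistry 101 | C-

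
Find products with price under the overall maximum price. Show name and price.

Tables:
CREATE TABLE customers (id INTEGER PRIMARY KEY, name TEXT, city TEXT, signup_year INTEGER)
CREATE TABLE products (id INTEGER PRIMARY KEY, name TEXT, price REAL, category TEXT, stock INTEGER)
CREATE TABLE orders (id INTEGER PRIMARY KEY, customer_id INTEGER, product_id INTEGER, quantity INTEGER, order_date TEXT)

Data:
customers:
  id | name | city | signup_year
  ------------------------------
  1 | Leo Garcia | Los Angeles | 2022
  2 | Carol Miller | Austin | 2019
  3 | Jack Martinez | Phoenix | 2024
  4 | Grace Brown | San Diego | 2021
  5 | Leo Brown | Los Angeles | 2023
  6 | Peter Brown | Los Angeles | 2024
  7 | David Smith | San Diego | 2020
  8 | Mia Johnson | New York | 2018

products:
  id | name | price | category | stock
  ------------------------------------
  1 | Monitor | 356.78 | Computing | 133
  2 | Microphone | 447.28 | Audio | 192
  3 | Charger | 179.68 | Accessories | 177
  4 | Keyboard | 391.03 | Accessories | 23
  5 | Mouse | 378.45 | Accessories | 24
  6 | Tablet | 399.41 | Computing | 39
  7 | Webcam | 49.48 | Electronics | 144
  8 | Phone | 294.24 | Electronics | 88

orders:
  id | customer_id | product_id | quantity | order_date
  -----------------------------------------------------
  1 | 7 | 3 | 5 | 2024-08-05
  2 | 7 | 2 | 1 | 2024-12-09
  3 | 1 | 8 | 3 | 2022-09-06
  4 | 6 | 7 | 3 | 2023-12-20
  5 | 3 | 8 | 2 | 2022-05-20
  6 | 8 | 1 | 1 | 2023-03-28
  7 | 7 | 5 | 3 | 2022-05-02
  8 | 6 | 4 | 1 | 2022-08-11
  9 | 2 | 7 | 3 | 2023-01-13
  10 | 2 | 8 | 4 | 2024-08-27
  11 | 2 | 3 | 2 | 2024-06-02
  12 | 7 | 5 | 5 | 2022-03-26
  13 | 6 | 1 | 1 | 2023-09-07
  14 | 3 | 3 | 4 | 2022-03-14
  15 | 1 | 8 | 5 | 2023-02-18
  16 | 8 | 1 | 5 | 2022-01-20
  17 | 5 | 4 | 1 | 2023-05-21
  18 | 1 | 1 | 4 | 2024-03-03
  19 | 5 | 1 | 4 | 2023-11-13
SELECT name, price FROM products WHERE price < (SELECT MAX(price) FROM products)

Execution result:
name | price
Monitor | 356.78
Charger | 179.68
Keyboard | 391.03
Mouse | 378.45
Tablet | 399.41
Webcam | 49.48
Phone | 294.24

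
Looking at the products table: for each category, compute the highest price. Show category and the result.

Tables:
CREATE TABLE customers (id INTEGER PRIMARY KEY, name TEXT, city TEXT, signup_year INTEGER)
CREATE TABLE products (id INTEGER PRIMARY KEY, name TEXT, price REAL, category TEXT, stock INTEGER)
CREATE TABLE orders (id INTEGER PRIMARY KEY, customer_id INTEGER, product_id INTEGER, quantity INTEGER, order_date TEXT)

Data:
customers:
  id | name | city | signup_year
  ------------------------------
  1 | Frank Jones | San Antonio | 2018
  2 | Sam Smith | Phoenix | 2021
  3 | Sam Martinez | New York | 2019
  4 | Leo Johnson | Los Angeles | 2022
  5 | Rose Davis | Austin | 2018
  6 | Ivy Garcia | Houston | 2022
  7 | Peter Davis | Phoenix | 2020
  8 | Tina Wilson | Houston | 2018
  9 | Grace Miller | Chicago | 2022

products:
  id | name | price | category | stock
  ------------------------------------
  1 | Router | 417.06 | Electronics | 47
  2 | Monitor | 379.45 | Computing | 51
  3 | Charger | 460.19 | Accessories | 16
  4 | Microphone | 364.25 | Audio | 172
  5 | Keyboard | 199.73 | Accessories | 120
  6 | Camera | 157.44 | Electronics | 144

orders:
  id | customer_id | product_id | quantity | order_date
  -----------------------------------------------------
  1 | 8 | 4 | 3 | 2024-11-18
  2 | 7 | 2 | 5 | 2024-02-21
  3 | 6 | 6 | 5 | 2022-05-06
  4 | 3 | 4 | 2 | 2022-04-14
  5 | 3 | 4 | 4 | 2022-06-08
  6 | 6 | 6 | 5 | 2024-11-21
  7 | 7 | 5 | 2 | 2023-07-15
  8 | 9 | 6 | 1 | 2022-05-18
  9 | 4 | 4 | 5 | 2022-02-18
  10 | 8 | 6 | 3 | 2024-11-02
SELECT category, MAX(price) AS max_price FROM products GROUP BY category

Execution result:
category | max_price
Accessories | 460.19
Audio | 364.25
Computing | 379.45
Electronics | 417.06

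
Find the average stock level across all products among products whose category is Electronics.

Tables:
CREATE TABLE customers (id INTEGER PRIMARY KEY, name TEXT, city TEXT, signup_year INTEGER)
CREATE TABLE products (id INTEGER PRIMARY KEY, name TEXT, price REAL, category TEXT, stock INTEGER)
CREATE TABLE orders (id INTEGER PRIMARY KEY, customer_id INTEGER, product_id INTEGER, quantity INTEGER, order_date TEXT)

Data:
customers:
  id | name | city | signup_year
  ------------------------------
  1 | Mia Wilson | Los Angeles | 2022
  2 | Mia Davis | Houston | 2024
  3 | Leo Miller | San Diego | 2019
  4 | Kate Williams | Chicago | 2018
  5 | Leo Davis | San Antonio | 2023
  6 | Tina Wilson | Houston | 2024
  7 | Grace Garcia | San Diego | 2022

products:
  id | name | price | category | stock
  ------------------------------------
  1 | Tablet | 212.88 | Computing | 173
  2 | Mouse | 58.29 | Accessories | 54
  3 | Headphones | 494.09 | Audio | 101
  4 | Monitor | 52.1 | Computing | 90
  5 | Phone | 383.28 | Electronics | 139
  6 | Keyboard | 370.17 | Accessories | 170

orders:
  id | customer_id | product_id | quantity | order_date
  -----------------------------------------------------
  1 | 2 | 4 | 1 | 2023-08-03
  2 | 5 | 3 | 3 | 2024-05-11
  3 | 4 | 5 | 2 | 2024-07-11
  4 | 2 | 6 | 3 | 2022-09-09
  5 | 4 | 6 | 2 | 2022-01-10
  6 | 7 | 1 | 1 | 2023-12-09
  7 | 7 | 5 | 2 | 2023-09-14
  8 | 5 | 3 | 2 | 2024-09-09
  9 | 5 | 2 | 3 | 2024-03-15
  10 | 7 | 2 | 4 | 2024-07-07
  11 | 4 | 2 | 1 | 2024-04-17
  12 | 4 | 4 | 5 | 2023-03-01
SELECT AVG(stock) FROM products WHERE category = 'Electronics'

Execution result:
139.00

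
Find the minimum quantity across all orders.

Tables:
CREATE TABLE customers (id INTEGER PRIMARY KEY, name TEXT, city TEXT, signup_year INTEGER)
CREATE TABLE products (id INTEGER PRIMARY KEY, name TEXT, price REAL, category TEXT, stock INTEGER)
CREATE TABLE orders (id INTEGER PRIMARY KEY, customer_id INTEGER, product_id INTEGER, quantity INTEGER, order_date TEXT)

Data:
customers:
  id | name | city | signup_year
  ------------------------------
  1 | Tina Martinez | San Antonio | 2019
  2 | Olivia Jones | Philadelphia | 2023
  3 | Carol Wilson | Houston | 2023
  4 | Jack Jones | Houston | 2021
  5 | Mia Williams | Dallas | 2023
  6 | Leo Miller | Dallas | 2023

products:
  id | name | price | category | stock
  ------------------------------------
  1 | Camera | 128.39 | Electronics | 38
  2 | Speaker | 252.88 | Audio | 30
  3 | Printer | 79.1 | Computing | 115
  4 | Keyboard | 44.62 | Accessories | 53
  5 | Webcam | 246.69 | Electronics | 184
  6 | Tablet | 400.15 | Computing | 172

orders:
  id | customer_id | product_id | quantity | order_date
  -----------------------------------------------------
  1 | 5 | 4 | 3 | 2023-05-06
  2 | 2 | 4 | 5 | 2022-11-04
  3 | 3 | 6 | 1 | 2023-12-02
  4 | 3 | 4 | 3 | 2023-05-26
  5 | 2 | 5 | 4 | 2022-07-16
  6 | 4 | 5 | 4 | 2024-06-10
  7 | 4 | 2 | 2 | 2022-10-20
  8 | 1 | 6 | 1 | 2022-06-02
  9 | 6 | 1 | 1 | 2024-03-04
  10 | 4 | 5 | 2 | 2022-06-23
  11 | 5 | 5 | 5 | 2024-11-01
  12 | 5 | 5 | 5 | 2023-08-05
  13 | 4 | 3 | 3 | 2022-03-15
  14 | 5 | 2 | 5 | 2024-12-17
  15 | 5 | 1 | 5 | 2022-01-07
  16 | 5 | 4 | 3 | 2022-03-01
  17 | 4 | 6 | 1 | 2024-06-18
SELECT MIN(quantity) FROM orders

Execution result:
1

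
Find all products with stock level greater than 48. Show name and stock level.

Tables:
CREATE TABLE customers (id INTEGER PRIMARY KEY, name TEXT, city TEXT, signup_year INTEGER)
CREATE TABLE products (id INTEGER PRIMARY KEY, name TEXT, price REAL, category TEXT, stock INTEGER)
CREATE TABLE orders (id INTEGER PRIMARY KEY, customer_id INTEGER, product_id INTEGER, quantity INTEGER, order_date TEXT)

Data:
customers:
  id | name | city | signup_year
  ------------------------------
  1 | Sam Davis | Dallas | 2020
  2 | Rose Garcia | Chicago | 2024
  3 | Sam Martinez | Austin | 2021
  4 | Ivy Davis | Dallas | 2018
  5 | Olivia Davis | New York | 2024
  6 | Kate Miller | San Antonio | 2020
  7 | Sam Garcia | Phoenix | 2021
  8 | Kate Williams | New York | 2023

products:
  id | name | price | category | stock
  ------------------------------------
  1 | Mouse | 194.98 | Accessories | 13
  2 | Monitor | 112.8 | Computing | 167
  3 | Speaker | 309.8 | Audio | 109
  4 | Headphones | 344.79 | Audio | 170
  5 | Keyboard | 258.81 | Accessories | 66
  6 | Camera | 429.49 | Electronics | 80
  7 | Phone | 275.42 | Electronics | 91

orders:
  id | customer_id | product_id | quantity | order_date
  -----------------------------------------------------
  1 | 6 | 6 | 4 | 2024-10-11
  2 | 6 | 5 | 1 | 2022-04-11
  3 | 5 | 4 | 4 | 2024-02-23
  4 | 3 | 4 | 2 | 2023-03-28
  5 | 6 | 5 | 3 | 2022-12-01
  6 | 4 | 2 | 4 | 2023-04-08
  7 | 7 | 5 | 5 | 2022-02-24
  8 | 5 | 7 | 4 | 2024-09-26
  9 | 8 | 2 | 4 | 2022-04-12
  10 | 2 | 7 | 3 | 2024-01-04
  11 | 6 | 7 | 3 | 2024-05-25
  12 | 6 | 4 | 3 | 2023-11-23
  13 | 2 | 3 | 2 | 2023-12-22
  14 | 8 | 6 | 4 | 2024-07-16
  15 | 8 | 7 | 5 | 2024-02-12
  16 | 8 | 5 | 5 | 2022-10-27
SELECT name, stock FROM products WHERE stock > 48

Execution result:
name | stock
Monitor | 167
Speaker | 109
Headphones | 170
Keyboard | 66
Camera | 80
Phone | 91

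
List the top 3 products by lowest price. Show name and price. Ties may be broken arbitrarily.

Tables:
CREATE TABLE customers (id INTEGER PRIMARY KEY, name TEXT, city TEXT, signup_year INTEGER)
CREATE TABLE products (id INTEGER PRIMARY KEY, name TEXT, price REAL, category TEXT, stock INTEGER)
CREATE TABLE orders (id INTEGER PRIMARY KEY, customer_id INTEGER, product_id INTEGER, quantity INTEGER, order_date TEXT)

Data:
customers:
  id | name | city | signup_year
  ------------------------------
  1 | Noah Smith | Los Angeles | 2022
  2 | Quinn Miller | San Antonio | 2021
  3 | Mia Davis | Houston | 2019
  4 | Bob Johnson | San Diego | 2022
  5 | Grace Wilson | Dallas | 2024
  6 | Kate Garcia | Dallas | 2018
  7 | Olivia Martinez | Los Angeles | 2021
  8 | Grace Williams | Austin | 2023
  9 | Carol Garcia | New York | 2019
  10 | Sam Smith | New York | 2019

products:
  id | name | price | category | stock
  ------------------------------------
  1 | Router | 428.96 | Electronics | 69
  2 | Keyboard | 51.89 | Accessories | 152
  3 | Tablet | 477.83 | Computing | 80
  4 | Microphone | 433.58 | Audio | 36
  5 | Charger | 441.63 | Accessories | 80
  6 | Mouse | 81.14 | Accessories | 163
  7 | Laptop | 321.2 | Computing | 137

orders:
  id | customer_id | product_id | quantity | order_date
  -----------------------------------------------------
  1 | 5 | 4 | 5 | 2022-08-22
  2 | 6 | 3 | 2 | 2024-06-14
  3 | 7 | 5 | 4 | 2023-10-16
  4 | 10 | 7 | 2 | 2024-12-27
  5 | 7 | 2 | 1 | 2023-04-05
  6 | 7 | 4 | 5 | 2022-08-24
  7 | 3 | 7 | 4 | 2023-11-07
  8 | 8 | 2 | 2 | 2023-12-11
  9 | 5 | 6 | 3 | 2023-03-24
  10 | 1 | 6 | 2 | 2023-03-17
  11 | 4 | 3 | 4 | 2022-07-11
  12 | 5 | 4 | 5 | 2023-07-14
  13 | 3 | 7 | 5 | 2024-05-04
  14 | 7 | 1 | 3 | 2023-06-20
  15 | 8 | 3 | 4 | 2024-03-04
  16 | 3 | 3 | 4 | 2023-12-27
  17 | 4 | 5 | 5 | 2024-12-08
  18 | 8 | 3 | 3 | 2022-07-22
SELECT name, price FROM products ORDER BY price ASC LIMIT 3

Execution result:
name | price
Keyboard | 51.89
Mouse | 81.14
Laptop | 321.20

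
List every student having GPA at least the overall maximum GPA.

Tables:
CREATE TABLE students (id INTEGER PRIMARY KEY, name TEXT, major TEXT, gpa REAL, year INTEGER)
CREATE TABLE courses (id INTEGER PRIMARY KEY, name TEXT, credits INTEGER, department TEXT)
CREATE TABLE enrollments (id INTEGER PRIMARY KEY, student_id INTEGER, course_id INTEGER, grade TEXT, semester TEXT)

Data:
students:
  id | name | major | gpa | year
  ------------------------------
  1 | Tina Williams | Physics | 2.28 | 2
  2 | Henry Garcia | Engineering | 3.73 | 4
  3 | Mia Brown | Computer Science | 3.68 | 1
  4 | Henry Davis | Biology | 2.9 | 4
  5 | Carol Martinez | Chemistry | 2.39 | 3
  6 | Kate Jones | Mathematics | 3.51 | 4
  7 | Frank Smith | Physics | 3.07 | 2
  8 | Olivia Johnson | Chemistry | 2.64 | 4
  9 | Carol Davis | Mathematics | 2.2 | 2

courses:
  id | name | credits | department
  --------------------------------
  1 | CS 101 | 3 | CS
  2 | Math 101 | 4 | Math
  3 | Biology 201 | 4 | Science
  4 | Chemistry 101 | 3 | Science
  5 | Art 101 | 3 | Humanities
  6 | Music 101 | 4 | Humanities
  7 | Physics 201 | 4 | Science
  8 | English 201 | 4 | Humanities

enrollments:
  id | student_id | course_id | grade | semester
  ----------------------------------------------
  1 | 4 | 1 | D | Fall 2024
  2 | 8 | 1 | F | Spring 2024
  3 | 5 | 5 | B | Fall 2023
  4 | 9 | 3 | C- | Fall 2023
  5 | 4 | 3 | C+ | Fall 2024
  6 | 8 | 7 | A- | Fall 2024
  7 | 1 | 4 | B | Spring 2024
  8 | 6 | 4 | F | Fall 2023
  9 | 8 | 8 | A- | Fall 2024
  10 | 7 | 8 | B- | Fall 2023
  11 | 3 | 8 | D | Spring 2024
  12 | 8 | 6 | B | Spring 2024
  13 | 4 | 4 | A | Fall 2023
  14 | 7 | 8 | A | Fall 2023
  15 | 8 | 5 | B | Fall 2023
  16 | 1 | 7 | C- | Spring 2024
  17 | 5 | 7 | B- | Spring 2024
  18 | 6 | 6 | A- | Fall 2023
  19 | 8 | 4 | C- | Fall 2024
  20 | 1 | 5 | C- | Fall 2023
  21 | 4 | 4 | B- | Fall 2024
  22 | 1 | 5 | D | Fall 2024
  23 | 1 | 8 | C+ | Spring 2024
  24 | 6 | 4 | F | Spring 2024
SELECT name, gpa FROM students WHERE gpa >= (SELECT MAX(gpa) FROM students)

Execution result:
name | gpa
Henry Garcia | 3.73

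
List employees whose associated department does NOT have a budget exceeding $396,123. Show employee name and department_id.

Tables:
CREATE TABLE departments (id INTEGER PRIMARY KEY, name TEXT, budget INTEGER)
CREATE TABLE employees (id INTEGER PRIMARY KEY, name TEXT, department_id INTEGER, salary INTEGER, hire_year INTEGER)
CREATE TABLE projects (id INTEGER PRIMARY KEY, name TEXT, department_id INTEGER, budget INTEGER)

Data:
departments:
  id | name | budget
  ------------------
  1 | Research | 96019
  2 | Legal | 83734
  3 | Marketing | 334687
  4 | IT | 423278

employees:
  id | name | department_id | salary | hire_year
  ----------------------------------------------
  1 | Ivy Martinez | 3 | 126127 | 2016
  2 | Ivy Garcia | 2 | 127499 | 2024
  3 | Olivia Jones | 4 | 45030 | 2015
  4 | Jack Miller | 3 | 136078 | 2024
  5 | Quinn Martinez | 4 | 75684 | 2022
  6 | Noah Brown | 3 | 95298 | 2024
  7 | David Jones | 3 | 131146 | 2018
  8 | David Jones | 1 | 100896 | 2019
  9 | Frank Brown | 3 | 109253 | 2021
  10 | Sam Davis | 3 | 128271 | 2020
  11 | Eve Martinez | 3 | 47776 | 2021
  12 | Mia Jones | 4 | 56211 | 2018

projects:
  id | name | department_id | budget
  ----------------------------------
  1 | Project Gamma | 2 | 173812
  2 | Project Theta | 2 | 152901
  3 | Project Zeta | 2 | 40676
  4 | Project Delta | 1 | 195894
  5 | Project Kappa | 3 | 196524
SELECT name, department_id FROM employees WHERE department_id NOT IN (SELECT id FROM departments WHERE budget > 396123)

Execution result:
name | department_id
Ivy Martinez | 3
Ivy Garcia | 2
Jack Miller | 3
Noah Brown | 3
David Jones | 3
David Jones | 1
Frank Brown | 3
Sam Davis | 3
Eve Martinez | 3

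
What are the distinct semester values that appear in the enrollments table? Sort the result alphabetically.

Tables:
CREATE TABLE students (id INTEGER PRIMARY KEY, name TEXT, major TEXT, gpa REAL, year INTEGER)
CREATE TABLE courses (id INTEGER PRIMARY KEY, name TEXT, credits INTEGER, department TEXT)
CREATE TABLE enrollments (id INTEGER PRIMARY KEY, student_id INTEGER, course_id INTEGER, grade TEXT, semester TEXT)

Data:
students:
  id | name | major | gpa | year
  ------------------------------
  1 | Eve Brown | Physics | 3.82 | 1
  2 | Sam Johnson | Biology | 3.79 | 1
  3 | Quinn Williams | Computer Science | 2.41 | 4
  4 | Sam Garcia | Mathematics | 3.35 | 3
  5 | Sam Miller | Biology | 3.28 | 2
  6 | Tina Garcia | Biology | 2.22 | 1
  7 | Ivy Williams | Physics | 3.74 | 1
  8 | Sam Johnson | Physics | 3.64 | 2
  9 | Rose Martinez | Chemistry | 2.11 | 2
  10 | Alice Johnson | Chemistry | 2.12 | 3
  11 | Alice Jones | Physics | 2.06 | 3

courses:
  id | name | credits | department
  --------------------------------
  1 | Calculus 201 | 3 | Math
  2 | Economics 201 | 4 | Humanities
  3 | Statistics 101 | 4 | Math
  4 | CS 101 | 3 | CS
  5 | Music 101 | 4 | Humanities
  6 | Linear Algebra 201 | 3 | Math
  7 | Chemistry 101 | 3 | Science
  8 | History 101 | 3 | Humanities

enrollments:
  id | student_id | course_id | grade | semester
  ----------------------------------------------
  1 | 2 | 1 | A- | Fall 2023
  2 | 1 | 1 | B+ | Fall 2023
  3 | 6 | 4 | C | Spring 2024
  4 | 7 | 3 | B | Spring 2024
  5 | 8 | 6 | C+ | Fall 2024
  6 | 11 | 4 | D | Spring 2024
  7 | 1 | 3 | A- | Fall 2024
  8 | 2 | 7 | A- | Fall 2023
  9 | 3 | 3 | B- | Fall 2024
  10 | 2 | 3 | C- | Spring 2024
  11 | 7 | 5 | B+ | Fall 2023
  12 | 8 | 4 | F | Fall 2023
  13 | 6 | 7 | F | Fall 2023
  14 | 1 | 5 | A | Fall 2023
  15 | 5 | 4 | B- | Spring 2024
SELECT DISTINCT semester FROM enrollments ORDER BY semester

Execution result:
semester
Fall 2023
Fall 2024
Spring 2024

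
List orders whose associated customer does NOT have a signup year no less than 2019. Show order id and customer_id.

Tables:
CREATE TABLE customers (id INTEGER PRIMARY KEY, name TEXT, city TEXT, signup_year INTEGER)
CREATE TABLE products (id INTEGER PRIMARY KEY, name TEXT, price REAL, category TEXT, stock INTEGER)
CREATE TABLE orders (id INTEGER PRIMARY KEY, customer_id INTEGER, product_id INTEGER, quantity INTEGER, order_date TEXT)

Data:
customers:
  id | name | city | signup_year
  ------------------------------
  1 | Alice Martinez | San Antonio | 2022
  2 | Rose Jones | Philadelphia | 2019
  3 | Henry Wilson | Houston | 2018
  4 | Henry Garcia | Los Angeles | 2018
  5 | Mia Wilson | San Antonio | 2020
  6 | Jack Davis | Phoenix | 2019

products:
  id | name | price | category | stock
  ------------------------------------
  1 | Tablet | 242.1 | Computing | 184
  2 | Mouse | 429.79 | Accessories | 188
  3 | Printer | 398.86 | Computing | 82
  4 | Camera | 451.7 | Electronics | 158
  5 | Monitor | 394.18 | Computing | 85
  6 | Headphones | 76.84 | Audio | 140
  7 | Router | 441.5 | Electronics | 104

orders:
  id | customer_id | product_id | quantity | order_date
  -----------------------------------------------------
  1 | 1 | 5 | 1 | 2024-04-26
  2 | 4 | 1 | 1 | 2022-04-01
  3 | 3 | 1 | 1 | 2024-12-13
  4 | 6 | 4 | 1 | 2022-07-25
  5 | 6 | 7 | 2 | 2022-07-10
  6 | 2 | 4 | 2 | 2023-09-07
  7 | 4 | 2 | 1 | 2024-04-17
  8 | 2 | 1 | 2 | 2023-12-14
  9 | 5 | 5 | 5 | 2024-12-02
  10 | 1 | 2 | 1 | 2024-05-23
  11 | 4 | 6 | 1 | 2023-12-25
SELECT id, customer_id FROM orders WHERE customer_id NOT IN (SELECT id FROM customers WHERE signup_year >= 2019)

Execution result:
id | customer_id
2 | 4
3 | 3
7 | 4
11 | 4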